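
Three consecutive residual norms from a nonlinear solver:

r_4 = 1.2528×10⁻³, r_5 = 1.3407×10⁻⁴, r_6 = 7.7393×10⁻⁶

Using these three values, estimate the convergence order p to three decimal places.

1.276

p ≈ ln(r_6/r_5) / ln(r_5/r_4)
  = ln(7.7393×10⁻⁶/1.3407×10⁻⁴) / ln(1.3407×10⁻⁴/1.2528×10⁻³)
  = ln(0.0577258) / ln(0.107016)
  = -2.852051 / -2.234777 ≈ 1.276213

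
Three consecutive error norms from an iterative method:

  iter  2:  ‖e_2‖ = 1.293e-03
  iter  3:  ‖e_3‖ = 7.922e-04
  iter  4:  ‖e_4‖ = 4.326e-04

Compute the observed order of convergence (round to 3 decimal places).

p ≈ ln(‖e_4‖/‖e_3‖) / ln(‖e_3‖/‖e_2‖)
  = ln(4.326e-04/7.922e-04) / ln(7.922e-04/1.293e-03)
  = ln(0.546074) / ln(0.612684)
  = -0.605001 / -0.489906 ≈ 1.234933

1.235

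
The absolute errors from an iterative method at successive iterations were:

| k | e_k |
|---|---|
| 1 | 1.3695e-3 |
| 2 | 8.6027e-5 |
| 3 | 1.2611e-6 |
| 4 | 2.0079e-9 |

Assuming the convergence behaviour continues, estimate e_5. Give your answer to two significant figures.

First estimate the order: p ≈ ln(e_4/e_3) / ln(e_3/e_2) = ln(2.0079e-9/1.2611e-6)/ln(1.2611e-6/8.6027e-5) = ln(0.00159218)/ln(0.0146594) ≈ 1.5257.
Then e_5 ≈ e_4·(e_4/e_3)^p = 2.0079e-9·(0.00159218)^1.5257 = 2.0079e-9·5.38368e-05 ≈ 1.081e-13.

1.1e-13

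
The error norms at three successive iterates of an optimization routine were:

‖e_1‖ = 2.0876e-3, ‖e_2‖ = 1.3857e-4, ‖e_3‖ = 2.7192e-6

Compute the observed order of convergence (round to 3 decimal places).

p ≈ ln(‖e_3‖/‖e_2‖) / ln(‖e_2‖/‖e_1‖)
  = ln(2.7192e-6/1.3857e-4) / ln(1.3857e-4/2.0876e-3)
  = ln(0.0196233) / ln(0.0663777)
  = -3.931038 / -2.712394 ≈ 1.449287

1.449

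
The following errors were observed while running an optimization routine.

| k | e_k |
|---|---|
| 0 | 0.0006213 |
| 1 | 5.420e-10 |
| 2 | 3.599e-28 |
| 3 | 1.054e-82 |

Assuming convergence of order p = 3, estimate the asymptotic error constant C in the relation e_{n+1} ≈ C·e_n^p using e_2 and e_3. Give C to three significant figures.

C ≈ e_3 / e_2^3
  = 1.054e-82 / (3.599e-28)^3
  = 1.054e-82 / 4.66171e-83 ≈ 2.261

2.26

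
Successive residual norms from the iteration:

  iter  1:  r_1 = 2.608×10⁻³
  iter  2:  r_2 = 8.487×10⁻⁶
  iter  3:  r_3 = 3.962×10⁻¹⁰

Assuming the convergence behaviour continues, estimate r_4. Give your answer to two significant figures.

1.1e-17

First estimate the order: p ≈ ln(r_3/r_2) / ln(r_2/r_1) = ln(3.962×10⁻¹⁰/8.487×10⁻⁶)/ln(8.487×10⁻⁶/2.608×10⁻³) = ln(4.66832e-05)/ln(0.00325422) ≈ 1.7410.
Then r_4 ≈ r_3·(r_3/r_2)^p = 3.962×10⁻¹⁰·(4.66832e-05)^1.7410 = 3.962×10⁻¹⁰·2.88409e-08 ≈ 1.143e-17.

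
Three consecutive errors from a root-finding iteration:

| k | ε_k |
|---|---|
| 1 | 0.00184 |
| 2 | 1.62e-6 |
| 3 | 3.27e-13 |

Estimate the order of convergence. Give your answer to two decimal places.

p ≈ ln(ε_3/ε_2) / ln(ε_2/ε_1)
  = ln(3.27e-13/1.62e-6) / ln(1.62e-6/0.00184)
  = ln(2.01852e-07) / ln(0.000880435)
  = -15.41573 / -7.03509 ≈ 2.19126

2.19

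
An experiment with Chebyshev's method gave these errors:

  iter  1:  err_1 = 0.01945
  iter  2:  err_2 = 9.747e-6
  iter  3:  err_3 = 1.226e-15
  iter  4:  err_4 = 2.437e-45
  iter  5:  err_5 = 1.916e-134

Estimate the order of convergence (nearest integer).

Consecutive ratios: err_5/err_4 = 1.916e-134/2.437e-45 = 7.86213e-90, err_4/err_3 = 2.437e-45/1.226e-15 = 1.98777e-30.
p ≈ ln(7.86213e-90)/ln(1.98777e-30) = -205.1706/-68.3905 ≈ 3.00.
So the convergence is cubic (order 3).

3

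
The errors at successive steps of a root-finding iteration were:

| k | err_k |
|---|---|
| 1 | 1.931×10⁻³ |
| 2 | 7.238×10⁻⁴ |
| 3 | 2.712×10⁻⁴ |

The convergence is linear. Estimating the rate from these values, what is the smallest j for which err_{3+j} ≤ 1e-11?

Rate ρ ≈ err_3/err_2 = 2.712×10⁻⁴/7.238×10⁻⁴ = 0.3747.
After j more steps, err_{3+j} ≈ 2.712×10⁻⁴·ρ^j; need ρ^j ≤ 1e-11/2.712×10⁻⁴ = 3.68732e-08.
j ≥ ln(3.68732e-08)/ln(0.3747) = -17.1158/-0.98163 = 17.436.
So 18 more iterations are needed.

18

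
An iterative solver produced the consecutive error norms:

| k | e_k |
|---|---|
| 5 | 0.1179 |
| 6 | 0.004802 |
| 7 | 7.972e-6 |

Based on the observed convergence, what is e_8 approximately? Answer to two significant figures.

2.2e-11

First estimate the order: p ≈ ln(e_7/e_6) / ln(e_6/e_5) = ln(7.972e-6/0.004802)/ln(0.004802/0.1179) = ln(0.00166014)/ln(0.0407294) ≈ 1.9998.
Then e_8 ≈ e_7·(e_7/e_6)^p = 7.972e-6·(0.00166014)^1.9998 = 7.972e-6·2.7596e-06 ≈ 2.2e-11.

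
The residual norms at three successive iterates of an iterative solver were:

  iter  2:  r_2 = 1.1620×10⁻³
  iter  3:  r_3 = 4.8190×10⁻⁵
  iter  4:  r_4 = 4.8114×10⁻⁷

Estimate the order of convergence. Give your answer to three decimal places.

1.447

p ≈ ln(r_4/r_3) / ln(r_3/r_2)
  = ln(4.8114×10⁻⁷/4.8190×10⁻⁵) / ln(4.8190×10⁻⁵/1.1620×10⁻³)
  = ln(0.00998423) / ln(0.0414716)
  = -4.606748 / -3.182746 ≈ 1.447413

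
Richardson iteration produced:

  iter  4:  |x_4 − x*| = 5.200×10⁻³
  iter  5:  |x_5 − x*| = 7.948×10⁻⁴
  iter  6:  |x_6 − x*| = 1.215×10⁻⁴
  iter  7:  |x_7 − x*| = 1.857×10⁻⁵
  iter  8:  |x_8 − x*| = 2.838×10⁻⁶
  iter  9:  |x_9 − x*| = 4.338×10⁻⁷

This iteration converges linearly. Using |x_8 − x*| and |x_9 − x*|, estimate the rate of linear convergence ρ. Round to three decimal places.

ρ ≈ |x_9 − x*|/|x_8 − x*| = 4.338×10⁻⁷/2.838×10⁻⁶ = 0.15285

0.153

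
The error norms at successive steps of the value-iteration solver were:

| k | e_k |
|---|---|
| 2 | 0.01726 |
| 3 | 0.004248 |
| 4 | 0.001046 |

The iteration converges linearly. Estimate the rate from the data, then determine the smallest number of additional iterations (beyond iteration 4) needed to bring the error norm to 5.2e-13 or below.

Rate ρ ≈ e_4/e_3 = 0.001046/0.004248 = 0.2462.
After j more steps, e_{4+j} ≈ 0.001046·ρ^j; need ρ^j ≤ 5.2e-13/0.001046 = 4.97132e-10.
j ≥ ln(4.97132e-10)/ln(0.2462) = -21.4222/-1.40161 = 15.284.
So 16 more iterations are needed.

16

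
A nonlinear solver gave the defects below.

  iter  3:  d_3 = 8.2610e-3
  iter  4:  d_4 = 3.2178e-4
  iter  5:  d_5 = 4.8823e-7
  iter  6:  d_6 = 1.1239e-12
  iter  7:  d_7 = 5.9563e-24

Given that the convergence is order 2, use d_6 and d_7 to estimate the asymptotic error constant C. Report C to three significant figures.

C ≈ d_7 / d_6^2
  = 5.9563e-24 / (1.1239e-12)^2
  = 5.9563e-24 / 1.26315e-24 ≈ 4.7154

4.72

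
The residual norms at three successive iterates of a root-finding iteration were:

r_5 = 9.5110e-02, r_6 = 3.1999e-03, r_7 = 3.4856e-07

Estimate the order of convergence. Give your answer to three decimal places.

2.690

p ≈ ln(r_7/r_6) / ln(r_6/r_5)
  = ln(3.4856e-07/3.1999e-03) / ln(3.1999e-03/9.5110e-02)
  = ln(0.000108928) / ln(0.0336442)
  = -9.124823 / -3.391915 ≈ 2.690169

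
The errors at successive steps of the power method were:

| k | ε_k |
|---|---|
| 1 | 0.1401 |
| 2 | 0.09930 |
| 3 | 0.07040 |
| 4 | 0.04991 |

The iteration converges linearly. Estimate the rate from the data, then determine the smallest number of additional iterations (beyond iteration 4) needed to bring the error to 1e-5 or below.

Rate ρ ≈ ε_4/ε_3 = 0.04991/0.07040 = 0.7089.
After j more steps, ε_{4+j} ≈ 0.04991·ρ^j; need ρ^j ≤ 1e-5/0.04991 = 0.000200361.
j ≥ ln(0.000200361)/ln(0.7089) = -8.5154/-0.34404 = 24.751.
So 25 more iterations are needed.

25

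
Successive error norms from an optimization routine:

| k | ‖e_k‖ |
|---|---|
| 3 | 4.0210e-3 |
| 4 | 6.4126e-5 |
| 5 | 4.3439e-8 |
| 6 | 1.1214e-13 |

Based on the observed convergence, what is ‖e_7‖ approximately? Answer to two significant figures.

First estimate the order: p ≈ ln(‖e_6‖/‖e_5‖) / ln(‖e_5‖/‖e_4‖) = ln(1.1214e-13/4.3439e-8)/ln(4.3439e-8/6.4126e-5) = ln(2.58155e-06)/ln(0.000677401) ≈ 1.7633.
Then ‖e_7‖ ≈ ‖e_6‖·(‖e_6‖/‖e_5‖)^p = 1.1214e-13·(2.58155e-06)^1.7633 = 1.1214e-13·1.4011e-10 ≈ 1.571e-23.

1.6e-23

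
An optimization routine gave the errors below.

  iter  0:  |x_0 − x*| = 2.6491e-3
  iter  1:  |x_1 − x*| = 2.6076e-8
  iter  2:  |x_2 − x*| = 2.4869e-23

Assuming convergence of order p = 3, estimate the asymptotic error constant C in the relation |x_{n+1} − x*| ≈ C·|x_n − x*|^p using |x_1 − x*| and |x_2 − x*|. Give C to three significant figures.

C ≈ |x_2 − x*| / |x_1 − x*|^3
  = 2.4869e-23 / (2.6076e-8)^3
  = 2.4869e-23 / 1.77306e-23 ≈ 1.4026

1.40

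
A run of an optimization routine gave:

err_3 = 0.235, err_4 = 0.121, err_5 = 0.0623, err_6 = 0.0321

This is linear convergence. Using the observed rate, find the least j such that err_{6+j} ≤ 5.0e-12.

35

Rate ρ ≈ err_6/err_5 = 0.0321/0.0623 = 0.5152.
After j more steps, err_{6+j} ≈ 0.0321·ρ^j; need ρ^j ≤ 5.0e-12/0.0321 = 1.55763e-10.
j ≥ ln(1.55763e-10)/ln(0.5152) = -22.5827/-0.66320 = 34.051.
So 35 more iterations are needed.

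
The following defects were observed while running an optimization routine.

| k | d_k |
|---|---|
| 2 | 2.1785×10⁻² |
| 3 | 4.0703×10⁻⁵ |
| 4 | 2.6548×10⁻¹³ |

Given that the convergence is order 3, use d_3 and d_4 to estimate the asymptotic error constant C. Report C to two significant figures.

3.9

C ≈ d_4 / d_3^3
  = 2.6548×10⁻¹³ / (4.0703×10⁻⁵)^3
  = 2.6548×10⁻¹³ / 6.74341e-14 ≈ 3.9369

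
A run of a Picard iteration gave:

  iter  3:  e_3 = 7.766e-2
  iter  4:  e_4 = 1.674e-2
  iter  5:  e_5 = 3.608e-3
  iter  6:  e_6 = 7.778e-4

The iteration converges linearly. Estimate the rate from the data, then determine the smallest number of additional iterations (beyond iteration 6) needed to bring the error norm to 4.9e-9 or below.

Rate ρ ≈ e_6/e_5 = 7.778e-4/3.608e-3 = 0.2156.
After j more steps, e_{6+j} ≈ 7.778e-4·ρ^j; need ρ^j ≤ 4.9e-9/7.778e-4 = 6.29982e-06.
j ≥ ln(6.29982e-06)/ln(0.2156) = -11.9750/-1.53433 = 7.805.
So 8 more iterations are needed.

8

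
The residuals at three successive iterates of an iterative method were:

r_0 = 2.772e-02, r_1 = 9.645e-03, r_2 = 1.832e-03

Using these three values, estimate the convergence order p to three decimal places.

1.573

p ≈ ln(r_2/r_1) / ln(r_1/r_0)
  = ln(1.832e-03/9.645e-03) / ln(9.645e-03/2.772e-02)
  = ln(0.189943) / ln(0.347944)
  = -1.661031 / -1.055714 ≈ 1.573372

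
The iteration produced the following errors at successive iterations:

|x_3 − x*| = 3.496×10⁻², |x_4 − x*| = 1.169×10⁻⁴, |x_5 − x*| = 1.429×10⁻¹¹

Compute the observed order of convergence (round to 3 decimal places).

2.792

p ≈ ln(|x_5 − x*|/|x_4 − x*|) / ln(|x_4 − x*|/|x_3 − x*|)
  = ln(1.429×10⁻¹¹/1.169×10⁻⁴) / ln(1.169×10⁻⁴/3.496×10⁻²)
  = ln(1.22241e-07) / ln(0.00334382)
  = -15.917271 / -5.700641 ≈ 2.792190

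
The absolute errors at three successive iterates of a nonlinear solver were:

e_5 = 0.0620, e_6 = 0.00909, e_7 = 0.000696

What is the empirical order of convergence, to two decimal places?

p ≈ ln(e_7/e_6) / ln(e_6/e_5)
  = ln(0.000696/0.00909) / ln(0.00909/0.0620)
  = ln(0.0765677) / ln(0.146613)
  = -2.56958 / -1.91996 ≈ 1.33835

1.34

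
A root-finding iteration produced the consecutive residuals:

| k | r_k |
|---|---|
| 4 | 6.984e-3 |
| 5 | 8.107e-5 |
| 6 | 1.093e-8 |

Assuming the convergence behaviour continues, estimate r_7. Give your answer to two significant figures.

First estimate the order: p ≈ ln(r_6/r_5) / ln(r_5/r_4) = ln(1.093e-8/8.107e-5)/ln(8.107e-5/6.984e-3) = ln(0.000134822)/ln(0.011608) ≈ 1.9999.
Then r_7 ≈ r_6·(r_6/r_5)^p = 1.093e-8·(0.000134822)^1.9999 = 1.093e-8·1.81932e-08 ≈ 1.989e-16.

2.0e-16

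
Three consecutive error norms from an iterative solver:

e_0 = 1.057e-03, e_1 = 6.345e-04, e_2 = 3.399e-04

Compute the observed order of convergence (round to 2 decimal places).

1.22

p ≈ ln(e_2/e_1) / ln(e_1/e_0)
  = ln(3.399e-04/6.345e-04) / ln(6.345e-04/1.057e-03)
  = ln(0.535697) / ln(0.600284)
  = -0.62419 / -0.51035 ≈ 1.22306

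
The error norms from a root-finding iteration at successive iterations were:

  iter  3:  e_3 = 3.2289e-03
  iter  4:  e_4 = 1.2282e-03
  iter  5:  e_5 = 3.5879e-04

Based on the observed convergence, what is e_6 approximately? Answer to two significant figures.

7.5e-5

First estimate the order: p ≈ ln(e_5/e_4) / ln(e_4/e_3) = ln(3.5879e-04/1.2282e-03)/ln(1.2282e-03/3.2289e-03) = ln(0.292127)/ln(0.380377) ≈ 1.2731.
Then e_6 ≈ e_5·(e_5/e_4)^p = 3.5879e-04·(0.292127)^1.2731 = 3.5879e-04·0.208747 ≈ 7.49e-05.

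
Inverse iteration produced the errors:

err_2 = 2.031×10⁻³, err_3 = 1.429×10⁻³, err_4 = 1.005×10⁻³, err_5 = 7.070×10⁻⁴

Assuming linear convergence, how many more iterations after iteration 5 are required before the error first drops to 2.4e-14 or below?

69

Rate ρ ≈ err_5/err_4 = 7.070×10⁻⁴/1.005×10⁻³ = 0.7035.
After j more steps, err_{5+j} ≈ 7.070×10⁻⁴·ρ^j; need ρ^j ≤ 2.4e-14/7.070×10⁻⁴ = 3.39463e-11.
j ≥ ln(3.39463e-11)/ln(0.7035) = -24.1062/-0.35169 = 68.544.
So 69 more iterations are needed.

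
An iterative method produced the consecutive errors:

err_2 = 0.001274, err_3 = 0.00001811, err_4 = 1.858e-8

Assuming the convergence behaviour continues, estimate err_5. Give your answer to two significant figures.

2.7e-13

First estimate the order: p ≈ ln(err_4/err_3) / ln(err_3/err_2) = ln(1.858e-8/0.00001811)/ln(0.00001811/0.001274) = ln(0.00102595)/ln(0.0142151) ≈ 1.6180.
Then err_5 ≈ err_4·(err_4/err_3)^p = 1.858e-8·(0.00102595)^1.6180 = 1.858e-8·1.45882e-05 ≈ 2.71e-13.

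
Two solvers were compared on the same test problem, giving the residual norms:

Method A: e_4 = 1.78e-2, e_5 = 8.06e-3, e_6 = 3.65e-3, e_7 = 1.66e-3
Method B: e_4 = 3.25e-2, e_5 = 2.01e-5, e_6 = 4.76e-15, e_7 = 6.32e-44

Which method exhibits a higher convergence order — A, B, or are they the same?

B

Method A: p ≈ ln(1.66e-3/3.65e-3)/ln(3.65e-3/8.06e-3) ≈ 0.99.
Method B: p ≈ ln(6.32e-44/4.76e-15)/ln(4.76e-15/2.01e-5) ≈ 3.00.
Method B has the higher order (≈3.0 vs ≈1.0).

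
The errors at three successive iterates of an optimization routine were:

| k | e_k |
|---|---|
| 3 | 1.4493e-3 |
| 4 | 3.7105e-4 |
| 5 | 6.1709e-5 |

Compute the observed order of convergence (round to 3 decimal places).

1.317

p ≈ ln(e_5/e_4) / ln(e_4/e_3)
  = ln(6.1709e-5/3.7105e-4) / ln(3.7105e-4/1.4493e-3)
  = ln(0.166309) / ln(0.25602)
  = -1.793908 / -1.362500 ≈ 1.316630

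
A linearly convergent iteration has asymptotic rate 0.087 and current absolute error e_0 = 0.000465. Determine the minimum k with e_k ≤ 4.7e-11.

After k steps, e_k ≈ 0.000465·0.087^k.
Need 0.087^k ≤ 4.7e-11/0.000465 = 1.01075e-07.
k ≥ ln(1.01075e-07)/ln(0.087) = -16.1074/-2.44185 = 6.596.
Smallest integer k = 7.

7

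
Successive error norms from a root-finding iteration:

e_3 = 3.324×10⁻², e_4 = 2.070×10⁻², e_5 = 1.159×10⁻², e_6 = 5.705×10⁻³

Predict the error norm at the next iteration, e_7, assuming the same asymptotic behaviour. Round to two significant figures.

First estimate the order: p ≈ ln(e_6/e_5) / ln(e_5/e_4) = ln(5.705×10⁻³/1.159×10⁻²)/ln(1.159×10⁻²/2.070×10⁻²) = ln(0.492235)/ln(0.559903) ≈ 1.2221.
Then e_7 ≈ e_6·(e_6/e_5)^p = 5.705×10⁻³·(0.492235)^1.2221 = 5.705×10⁻³·0.420537 ≈ 0.002399.

2.4e-3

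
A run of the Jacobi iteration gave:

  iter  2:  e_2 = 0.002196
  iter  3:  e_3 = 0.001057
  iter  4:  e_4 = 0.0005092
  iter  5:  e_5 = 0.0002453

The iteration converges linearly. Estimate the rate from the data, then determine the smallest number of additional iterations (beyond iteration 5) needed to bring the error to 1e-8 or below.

14

Rate ρ ≈ e_5/e_4 = 0.0002453/0.0005092 = 0.4817.
After j more steps, e_{5+j} ≈ 0.0002453·ρ^j; need ρ^j ≤ 1e-8/0.0002453 = 4.07664e-05.
j ≥ ln(4.07664e-05)/ln(0.4817) = -10.1077/-0.73043 = 13.838.
So 14 more iterations are needed.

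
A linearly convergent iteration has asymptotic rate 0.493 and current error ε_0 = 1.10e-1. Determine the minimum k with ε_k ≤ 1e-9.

27

After k steps, ε_k ≈ 1.10e-1·0.493^k.
Need 0.493^k ≤ 1e-9/1.10e-1 = 9.09091e-09.
k ≥ ln(9.09091e-09)/ln(0.493) = -18.5160/-0.70725 = 26.180.
Smallest integer k = 27.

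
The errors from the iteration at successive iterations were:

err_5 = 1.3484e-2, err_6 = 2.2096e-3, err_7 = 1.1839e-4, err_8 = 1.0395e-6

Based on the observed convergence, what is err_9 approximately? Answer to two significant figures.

4.9e-10

First estimate the order: p ≈ ln(err_8/err_7) / ln(err_7/err_6) = ln(1.0395e-6/1.1839e-4)/ln(1.1839e-4/2.2096e-3) = ln(0.0087803)/ln(0.0535798) ≈ 1.6180.
Then err_9 ≈ err_8·(err_8/err_7)^p = 1.0395e-6·(0.0087803)^1.6180 = 1.0395e-6·0.000470542 ≈ 4.891e-10.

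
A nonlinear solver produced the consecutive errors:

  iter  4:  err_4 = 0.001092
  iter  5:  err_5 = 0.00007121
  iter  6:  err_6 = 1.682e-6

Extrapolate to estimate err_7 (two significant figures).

First estimate the order: p ≈ ln(err_6/err_5) / ln(err_5/err_4) = ln(1.682e-6/0.00007121)/ln(0.00007121/0.001092) = ln(0.0236203)/ln(0.0652106) ≈ 1.3720.
Then err_7 ≈ err_6·(err_6/err_5)^p = 1.682e-6·(0.0236203)^1.3720 = 1.682e-6·0.00586337 ≈ 9.862e-09.

9.9e-9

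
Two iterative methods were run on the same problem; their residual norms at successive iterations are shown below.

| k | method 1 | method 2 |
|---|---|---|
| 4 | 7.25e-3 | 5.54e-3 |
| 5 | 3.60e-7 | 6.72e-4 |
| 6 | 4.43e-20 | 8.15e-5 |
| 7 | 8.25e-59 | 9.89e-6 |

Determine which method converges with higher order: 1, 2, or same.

Method 1: p ≈ ln(8.25e-59/4.43e-20)/ln(4.43e-20/3.60e-7) ≈ 3.00.
Method 2: p ≈ ln(9.89e-6/8.15e-5)/ln(8.15e-5/6.72e-4) ≈ 1.00.
Method 1 has the higher order (≈3.0 vs ≈1.0).

1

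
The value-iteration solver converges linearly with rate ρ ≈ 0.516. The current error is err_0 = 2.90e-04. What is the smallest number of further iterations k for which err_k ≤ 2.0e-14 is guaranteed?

36

After k steps, err_k ≈ 2.90e-04·0.516^k.
Need 0.516^k ≤ 2.0e-14/2.90e-04 = 6.89655e-11.
k ≥ ln(6.89655e-11)/ln(0.516) = -23.3974/-0.66165 = 35.362.
Smallest integer k = 36.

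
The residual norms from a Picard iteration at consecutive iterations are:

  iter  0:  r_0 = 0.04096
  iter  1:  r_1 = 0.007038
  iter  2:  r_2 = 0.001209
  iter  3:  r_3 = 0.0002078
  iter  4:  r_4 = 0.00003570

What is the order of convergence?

1

Consecutive ratios: r_4/r_3 = 0.00003570/0.0002078 = 0.1718, r_3/r_2 = 0.0002078/0.001209 = 0.171878.
p ≈ ln(0.1718)/ln(0.171878) = -1.7614/-1.7610 ≈ 1.00.
So the convergence is linear (order 1).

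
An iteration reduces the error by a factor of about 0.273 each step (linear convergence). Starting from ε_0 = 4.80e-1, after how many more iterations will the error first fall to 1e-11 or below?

After k steps, ε_k ≈ 4.80e-1·0.273^k.
Need 0.273^k ≤ 1e-11/4.80e-1 = 2.08333e-11.
k ≥ ln(2.08333e-11)/ln(0.273) = -24.5945/-1.29828 = 18.944.
Smallest integer k = 19.

19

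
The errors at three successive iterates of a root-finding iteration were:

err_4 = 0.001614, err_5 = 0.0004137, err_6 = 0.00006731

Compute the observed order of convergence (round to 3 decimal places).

p ≈ ln(err_6/err_5) / ln(err_5/err_4)
  = ln(0.00006731/0.0004137) / ln(0.0004137/0.001614)
  = ln(0.162702) / ln(0.25632)
  = -1.815835 / -1.361329 ≈ 1.333869

1.334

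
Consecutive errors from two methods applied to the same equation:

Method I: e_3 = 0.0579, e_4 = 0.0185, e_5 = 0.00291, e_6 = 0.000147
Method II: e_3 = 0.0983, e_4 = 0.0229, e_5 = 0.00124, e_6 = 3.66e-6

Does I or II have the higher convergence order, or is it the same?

Method I: p ≈ ln(0.000147/0.00291)/ln(0.00291/0.0185) ≈ 1.61.
Method II: p ≈ ln(3.66e-6/0.00124)/ln(0.00124/0.0229) ≈ 2.00.
Method II has the higher order (≈2.0 vs ≈1.6).

II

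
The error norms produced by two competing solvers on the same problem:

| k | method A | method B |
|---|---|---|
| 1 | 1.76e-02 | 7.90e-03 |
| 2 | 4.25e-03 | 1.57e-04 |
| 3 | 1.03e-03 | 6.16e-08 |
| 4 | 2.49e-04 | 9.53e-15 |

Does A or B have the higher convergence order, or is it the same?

Method A: p ≈ ln(2.49e-04/1.03e-03)/ln(1.03e-03/4.25e-03) ≈ 1.00.
Method B: p ≈ ln(9.53e-15/6.16e-08)/ln(6.16e-08/1.57e-04) ≈ 2.00.
Method B has the higher order (≈2.0 vs ≈1.0).

B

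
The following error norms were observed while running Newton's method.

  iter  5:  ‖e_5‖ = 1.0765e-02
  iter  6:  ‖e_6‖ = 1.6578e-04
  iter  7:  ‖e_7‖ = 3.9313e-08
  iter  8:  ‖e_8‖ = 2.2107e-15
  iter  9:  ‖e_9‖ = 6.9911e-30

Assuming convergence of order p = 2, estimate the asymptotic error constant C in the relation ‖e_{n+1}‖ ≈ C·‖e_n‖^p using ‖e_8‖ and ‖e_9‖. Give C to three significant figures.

C ≈ ‖e_9‖ / ‖e_8‖^2
  = 6.9911e-30 / (2.2107e-15)^2
  = 6.9911e-30 / 4.88719e-30 ≈ 1.4305

1.43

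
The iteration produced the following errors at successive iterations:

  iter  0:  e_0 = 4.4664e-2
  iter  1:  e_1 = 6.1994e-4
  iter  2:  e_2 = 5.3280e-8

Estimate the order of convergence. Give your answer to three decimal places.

p ≈ ln(e_2/e_1) / ln(e_1/e_0)
  = ln(5.3280e-8/6.1994e-4) / ln(6.1994e-4/4.4664e-2)
  = ln(8.59438e-05) / ln(0.0138801)
  = -9.361817 / -4.277299 ≈ 2.188722

2.189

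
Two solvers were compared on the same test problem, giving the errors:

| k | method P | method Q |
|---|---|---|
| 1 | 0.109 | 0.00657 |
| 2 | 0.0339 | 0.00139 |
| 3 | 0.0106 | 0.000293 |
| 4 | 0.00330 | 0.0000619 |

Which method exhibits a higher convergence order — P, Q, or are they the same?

same

Method P: p ≈ ln(0.00330/0.0106)/ln(0.0106/0.0339) ≈ 1.00.
Method Q: p ≈ ln(0.0000619/0.000293)/ln(0.000293/0.00139) ≈ 1.00.
Both orders ≈ 1.0 — effectively the same.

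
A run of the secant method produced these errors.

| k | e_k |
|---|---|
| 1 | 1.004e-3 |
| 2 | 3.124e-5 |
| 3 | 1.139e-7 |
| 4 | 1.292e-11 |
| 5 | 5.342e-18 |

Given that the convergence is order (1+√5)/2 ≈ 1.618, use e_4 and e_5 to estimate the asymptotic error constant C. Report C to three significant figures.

C ≈ e_5 / e_4^1.618
  = 5.342e-18 / (1.292e-11)^1.618
  = 5.342e-18 / 2.41003e-18 ≈ 2.2166

2.22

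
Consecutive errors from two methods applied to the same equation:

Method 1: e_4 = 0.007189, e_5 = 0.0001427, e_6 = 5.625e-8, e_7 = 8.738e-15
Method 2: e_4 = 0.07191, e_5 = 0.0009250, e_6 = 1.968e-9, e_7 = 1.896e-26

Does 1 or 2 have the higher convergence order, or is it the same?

Method 1: p ≈ ln(8.738e-15/5.625e-8)/ln(5.625e-8/0.0001427) ≈ 2.00.
Method 2: p ≈ ln(1.896e-26/1.968e-9)/ln(1.968e-9/0.0009250) ≈ 3.00.
Method 2 has the higher order (≈3.0 vs ≈2.0).

2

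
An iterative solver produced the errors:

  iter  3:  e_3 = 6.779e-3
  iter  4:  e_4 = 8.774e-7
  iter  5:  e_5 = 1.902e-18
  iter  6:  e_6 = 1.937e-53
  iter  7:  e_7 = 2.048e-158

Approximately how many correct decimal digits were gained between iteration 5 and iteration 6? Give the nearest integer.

35

Digits gained ≈ log₁₀(e_5/e_6) = log₁₀(1.902e-18/1.937e-53) = log₁₀(9.81931e+34) ≈ 34.992.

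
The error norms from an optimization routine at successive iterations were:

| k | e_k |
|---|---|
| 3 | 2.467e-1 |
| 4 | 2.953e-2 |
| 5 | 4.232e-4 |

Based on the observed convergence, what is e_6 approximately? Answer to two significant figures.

First estimate the order: p ≈ ln(e_5/e_4) / ln(e_4/e_3) = ln(4.232e-4/2.953e-2)/ln(2.953e-2/2.467e-1) = ln(0.0143312)/ln(0.1197) ≈ 1.9999.
Then e_6 ≈ e_5·(e_5/e_4)^p = 4.232e-4·(0.0143312)^1.9999 = 4.232e-4·0.000205471 ≈ 8.696e-08.

8.7e-8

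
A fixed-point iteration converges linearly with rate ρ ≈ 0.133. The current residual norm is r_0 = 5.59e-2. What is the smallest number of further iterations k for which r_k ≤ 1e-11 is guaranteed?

After k steps, r_k ≈ 5.59e-2·0.133^k.
Need 0.133^k ≤ 1e-11/5.59e-2 = 1.78891e-10.
k ≥ ln(1.78891e-10)/ln(0.133) = -22.4442/-2.01741 = 11.125.
Smallest integer k = 12.

12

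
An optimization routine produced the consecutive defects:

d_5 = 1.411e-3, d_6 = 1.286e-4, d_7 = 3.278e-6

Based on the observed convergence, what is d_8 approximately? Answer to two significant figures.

First estimate the order: p ≈ ln(d_7/d_6) / ln(d_6/d_5) = ln(3.278e-6/1.286e-4)/ln(1.286e-4/1.411e-3) = ln(0.0254899)/ln(0.091141) ≈ 1.5319.
Then d_8 ≈ d_7·(d_7/d_6)^p = 3.278e-6·(0.0254899)^1.5319 = 3.278e-6·0.00362006 ≈ 1.187e-08.

1.2e-8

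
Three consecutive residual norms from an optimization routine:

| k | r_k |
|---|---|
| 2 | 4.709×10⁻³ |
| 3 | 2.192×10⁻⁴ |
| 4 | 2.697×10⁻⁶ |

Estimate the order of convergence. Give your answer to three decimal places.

p ≈ ln(r_4/r_3) / ln(r_3/r_2)
  = ln(2.697×10⁻⁶/2.192×10⁻⁴) / ln(2.192×10⁻⁴/4.709×10⁻³)
  = ln(0.0123038) / ln(0.0465492)
  = -4.397847 / -3.067245 ≈ 1.433810

1.434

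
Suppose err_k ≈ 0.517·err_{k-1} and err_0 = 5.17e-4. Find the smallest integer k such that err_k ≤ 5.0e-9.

18

After k steps, err_k ≈ 5.17e-4·0.517^k.
Need 0.517^k ≤ 5.0e-9/5.17e-4 = 9.67118e-06.
k ≥ ln(9.67118e-06)/ln(0.517) = -11.5464/-0.65971 = 17.502.
Smallest integer k = 18.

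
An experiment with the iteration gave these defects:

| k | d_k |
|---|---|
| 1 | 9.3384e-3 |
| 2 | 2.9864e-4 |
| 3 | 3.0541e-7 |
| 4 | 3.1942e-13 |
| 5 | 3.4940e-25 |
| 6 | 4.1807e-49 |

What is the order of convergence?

2

Consecutive ratios: d_6/d_5 = 4.1807e-49/3.4940e-25 = 1.19654e-24, d_5/d_4 = 3.4940e-25/3.1942e-13 = 1.09386e-12.
p ≈ ln(1.19654e-24)/ln(1.09386e-12) = -55.0826/-27.5413 ≈ 2.00.
So the convergence is quadratic (order 2).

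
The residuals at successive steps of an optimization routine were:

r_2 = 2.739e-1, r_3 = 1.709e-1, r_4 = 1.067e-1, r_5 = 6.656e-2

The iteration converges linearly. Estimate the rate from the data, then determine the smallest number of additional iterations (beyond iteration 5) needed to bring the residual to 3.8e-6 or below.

21

Rate ρ ≈ r_5/r_4 = 6.656e-2/1.067e-1 = 0.6238.
After j more steps, r_{5+j} ≈ 6.656e-2·ρ^j; need ρ^j ≤ 3.8e-6/6.656e-2 = 5.70913e-05.
j ≥ ln(5.70913e-05)/ln(0.6238) = -9.7709/-0.47193 = 20.704.
So 21 more iterations are needed.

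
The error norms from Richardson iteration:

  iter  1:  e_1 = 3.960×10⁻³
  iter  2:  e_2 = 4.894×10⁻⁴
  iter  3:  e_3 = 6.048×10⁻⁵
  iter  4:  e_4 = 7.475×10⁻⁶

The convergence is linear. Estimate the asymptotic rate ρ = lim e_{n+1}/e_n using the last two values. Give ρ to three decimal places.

0.124

ρ ≈ e_4/e_3 = 7.475×10⁻⁶/6.048×10⁻⁵ = 0.12359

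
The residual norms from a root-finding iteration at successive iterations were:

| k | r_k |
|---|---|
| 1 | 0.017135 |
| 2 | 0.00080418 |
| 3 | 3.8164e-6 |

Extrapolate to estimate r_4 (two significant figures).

First estimate the order: p ≈ ln(r_3/r_2) / ln(r_2/r_1) = ln(3.8164e-6/0.00080418)/ln(0.00080418/0.017135) = ln(0.0047457)/ln(0.046932) ≈ 1.7491.
Then r_4 ≈ r_3·(r_3/r_2)^p = 3.8164e-6·(0.0047457)^1.7491 = 3.8164e-6·8.62217e-05 ≈ 3.291e-10.

3.3e-10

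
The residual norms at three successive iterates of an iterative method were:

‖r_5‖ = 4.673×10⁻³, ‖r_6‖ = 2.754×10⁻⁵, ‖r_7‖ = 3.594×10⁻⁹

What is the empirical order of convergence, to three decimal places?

1.742

p ≈ ln(‖r_7‖/‖r_6‖) / ln(‖r_6‖/‖r_5‖)
  = ln(3.594×10⁻⁹/2.754×10⁻⁵) / ln(2.754×10⁻⁵/4.673×10⁻³)
  = ln(0.000130501) / ln(0.00589343)
  = -8.944130 / -5.133917 ≈ 1.742165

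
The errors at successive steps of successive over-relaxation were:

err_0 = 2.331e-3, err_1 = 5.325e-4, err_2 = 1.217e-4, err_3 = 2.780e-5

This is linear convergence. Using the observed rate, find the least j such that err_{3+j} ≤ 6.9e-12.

Rate ρ ≈ err_3/err_2 = 2.780e-5/1.217e-4 = 0.2284.
After j more steps, err_{3+j} ≈ 2.780e-5·ρ^j; need ρ^j ≤ 6.9e-12/2.780e-5 = 2.48201e-07.
j ≥ ln(2.48201e-07)/ln(0.2284) = -15.2090/-1.47666 = 10.300.
So 11 more iterations are needed.

11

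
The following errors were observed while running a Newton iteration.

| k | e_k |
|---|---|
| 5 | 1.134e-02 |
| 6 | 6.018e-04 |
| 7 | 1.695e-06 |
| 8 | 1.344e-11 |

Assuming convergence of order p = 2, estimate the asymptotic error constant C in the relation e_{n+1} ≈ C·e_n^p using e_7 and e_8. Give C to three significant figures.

4.68

C ≈ e_8 / e_7^2
  = 1.344e-11 / (1.695e-06)^2
  = 1.344e-11 / 2.87303e-12 ≈ 4.678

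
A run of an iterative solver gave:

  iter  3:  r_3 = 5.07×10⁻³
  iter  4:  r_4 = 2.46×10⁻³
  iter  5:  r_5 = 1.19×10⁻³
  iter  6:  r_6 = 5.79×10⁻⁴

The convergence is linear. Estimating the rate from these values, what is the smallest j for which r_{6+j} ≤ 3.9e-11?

Rate ρ ≈ r_6/r_5 = 5.79×10⁻⁴/1.19×10⁻³ = 0.4866.
After j more steps, r_{6+j} ≈ 5.79×10⁻⁴·ρ^j; need ρ^j ≤ 3.9e-11/5.79×10⁻⁴ = 6.73575e-08.
j ≥ ln(6.73575e-08)/ln(0.4866) = -16.5133/-0.72031 = 22.925.
So 23 more iterations are needed.

23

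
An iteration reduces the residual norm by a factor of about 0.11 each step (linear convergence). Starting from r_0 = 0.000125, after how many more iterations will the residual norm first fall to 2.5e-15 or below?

12

After k steps, r_k ≈ 0.000125·0.11^k.
Need 0.11^k ≤ 2.5e-15/0.000125 = 2e-11.
k ≥ ln(2e-11)/ln(0.11) = -24.6353/-2.20727 = 11.161.
Smallest integer k = 12.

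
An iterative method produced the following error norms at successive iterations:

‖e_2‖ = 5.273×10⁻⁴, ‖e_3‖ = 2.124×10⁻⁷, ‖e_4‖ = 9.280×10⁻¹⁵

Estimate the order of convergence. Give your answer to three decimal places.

p ≈ ln(‖e_4‖/‖e_3‖) / ln(‖e_3‖/‖e_2‖)
  = ln(9.280×10⁻¹⁵/2.124×10⁻⁷) / ln(2.124×10⁻⁷/5.273×10⁻⁴)
  = ln(4.36911e-08) / ln(0.000402807)
  = -16.946121 / -7.817053 ≈ 2.167840

2.168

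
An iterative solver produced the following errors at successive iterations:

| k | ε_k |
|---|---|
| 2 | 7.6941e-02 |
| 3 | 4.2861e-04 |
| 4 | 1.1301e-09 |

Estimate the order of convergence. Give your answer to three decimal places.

p ≈ ln(ε_4/ε_3) / ln(ε_3/ε_2)
  = ln(1.1301e-09/4.2861e-04) / ln(4.2861e-04/7.6941e-02)
  = ln(2.63666e-06) / ln(0.00557063)
  = -12.845998 / -5.190247 ≈ 2.475026

2.475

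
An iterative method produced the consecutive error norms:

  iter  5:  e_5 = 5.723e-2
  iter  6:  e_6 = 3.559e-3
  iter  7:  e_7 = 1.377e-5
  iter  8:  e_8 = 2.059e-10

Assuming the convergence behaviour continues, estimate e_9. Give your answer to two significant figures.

First estimate the order: p ≈ ln(e_8/e_7) / ln(e_7/e_6) = ln(2.059e-10/1.377e-5)/ln(1.377e-5/3.559e-3) = ln(1.49528e-05)/ln(0.00386906) ≈ 2.0002.
Then e_9 ≈ e_8·(e_8/e_7)^p = 2.059e-10·(1.49528e-05)^2.0002 = 2.059e-10·2.2309e-10 ≈ 4.593e-20.

4.6e-20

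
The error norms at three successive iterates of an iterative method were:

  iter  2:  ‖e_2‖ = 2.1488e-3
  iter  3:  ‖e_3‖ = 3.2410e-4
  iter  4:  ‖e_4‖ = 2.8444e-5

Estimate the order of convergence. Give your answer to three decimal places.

p ≈ ln(‖e_4‖/‖e_3‖) / ln(‖e_3‖/‖e_2‖)
  = ln(2.8444e-5/3.2410e-4) / ln(3.2410e-4/2.1488e-3)
  = ln(0.087763) / ln(0.150828)
  = -2.433115 / -1.891615 ≈ 1.286263

1.286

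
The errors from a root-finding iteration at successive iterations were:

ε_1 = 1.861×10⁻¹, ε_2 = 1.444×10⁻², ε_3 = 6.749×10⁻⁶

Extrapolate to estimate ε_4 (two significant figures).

First estimate the order: p ≈ ln(ε_3/ε_2) / ln(ε_2/ε_1) = ln(6.749×10⁻⁶/1.444×10⁻²)/ln(1.444×10⁻²/1.861×10⁻¹) = ln(0.000467382)/ln(0.0775927) ≈ 2.9998.
Then ε_4 ≈ ε_3·(ε_3/ε_2)^p = 6.749×10⁻⁶·(0.000467382)^2.9998 = 6.749×10⁻⁶·1.02254e-10 ≈ 6.901e-16.

6.9e-16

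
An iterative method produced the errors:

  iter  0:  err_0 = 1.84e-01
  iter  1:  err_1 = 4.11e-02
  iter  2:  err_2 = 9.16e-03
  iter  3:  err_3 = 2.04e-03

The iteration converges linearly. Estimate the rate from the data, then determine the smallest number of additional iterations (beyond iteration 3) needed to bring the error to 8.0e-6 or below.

4

Rate ρ ≈ err_3/err_2 = 2.04e-03/9.16e-03 = 0.2227.
After j more steps, err_{3+j} ≈ 2.04e-03·ρ^j; need ρ^j ≤ 8.0e-6/2.04e-03 = 0.00392157.
j ≥ ln(0.00392157)/ln(0.2227) = -5.5413/-1.50193 = 3.689.
So 4 more iterations are needed.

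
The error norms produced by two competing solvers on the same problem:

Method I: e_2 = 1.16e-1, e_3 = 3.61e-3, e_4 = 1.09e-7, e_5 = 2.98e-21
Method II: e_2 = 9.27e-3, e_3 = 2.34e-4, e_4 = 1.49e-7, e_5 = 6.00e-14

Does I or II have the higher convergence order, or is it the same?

Method I: p ≈ ln(2.98e-21/1.09e-7)/ln(1.09e-7/3.61e-3) ≈ 3.00.
Method II: p ≈ ln(6.00e-14/1.49e-7)/ln(1.49e-7/2.34e-4) ≈ 2.00.
Method I has the higher order (≈3.0 vs ≈2.0).

I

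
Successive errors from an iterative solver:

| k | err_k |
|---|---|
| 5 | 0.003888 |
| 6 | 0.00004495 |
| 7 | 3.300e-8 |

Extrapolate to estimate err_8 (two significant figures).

First estimate the order: p ≈ ln(err_7/err_6) / ln(err_6/err_5) = ln(3.300e-8/0.00004495)/ln(0.00004495/0.003888) = ln(0.000734149)/ln(0.0115612) ≈ 1.6181.
Then err_8 ≈ err_7·(err_7/err_6)^p = 3.300e-8·(0.000734149)^1.6181 = 3.300e-8·8.48253e-06 ≈ 2.799e-13.

2.8e-13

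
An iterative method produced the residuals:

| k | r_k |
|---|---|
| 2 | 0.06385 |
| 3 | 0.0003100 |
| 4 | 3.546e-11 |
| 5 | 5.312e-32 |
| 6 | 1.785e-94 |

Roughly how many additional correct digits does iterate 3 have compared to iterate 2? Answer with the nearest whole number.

Digits gained ≈ log₁₀(r_2/r_3) = log₁₀(0.06385/0.0003100) = log₁₀(205.968) ≈ 2.314.

2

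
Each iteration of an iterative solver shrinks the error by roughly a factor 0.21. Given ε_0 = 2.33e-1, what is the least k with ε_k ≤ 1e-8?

11

After k steps, ε_k ≈ 2.33e-1·0.21^k.
Need 0.21^k ≤ 1e-8/2.33e-1 = 4.29185e-08.
k ≥ ln(4.29185e-08)/ln(0.21) = -16.9640/-1.56065 = 10.870.
Smallest integer k = 11.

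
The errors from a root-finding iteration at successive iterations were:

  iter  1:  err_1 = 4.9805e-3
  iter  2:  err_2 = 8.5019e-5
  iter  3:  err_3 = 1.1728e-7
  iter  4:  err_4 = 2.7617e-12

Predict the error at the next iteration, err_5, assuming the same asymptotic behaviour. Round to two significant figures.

9.0e-20

First estimate the order: p ≈ ln(err_4/err_3) / ln(err_3/err_2) = ln(2.7617e-12/1.1728e-7)/ln(1.1728e-7/8.5019e-5) = ln(2.35479e-05)/ln(0.00137946) ≈ 1.6180.
Then err_5 ≈ err_4·(err_4/err_3)^p = 2.7617e-12·(2.35479e-05)^1.6180 = 2.7617e-12·3.24952e-08 ≈ 8.974e-20.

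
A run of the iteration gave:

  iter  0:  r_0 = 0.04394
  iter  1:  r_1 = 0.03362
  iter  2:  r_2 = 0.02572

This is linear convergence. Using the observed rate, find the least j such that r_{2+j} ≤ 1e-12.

Rate ρ ≈ r_2/r_1 = 0.02572/0.03362 = 0.7650.
After j more steps, r_{2+j} ≈ 0.02572·ρ^j; need ρ^j ≤ 1e-12/0.02572 = 3.88802e-11.
j ≥ ln(3.88802e-11)/ln(0.7650) = -23.9705/-0.26788 = 89.482.
So 90 more iterations are needed.

90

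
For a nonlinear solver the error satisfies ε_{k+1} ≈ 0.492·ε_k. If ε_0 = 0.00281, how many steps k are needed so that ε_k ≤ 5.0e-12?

29

After k steps, ε_k ≈ 0.00281·0.492^k.
Need 0.492^k ≤ 5.0e-12/0.00281 = 1.77936e-09.
k ≥ ln(1.77936e-09)/ln(0.492) = -20.1470/-0.70928 = 28.405.
Smallest integer k = 29.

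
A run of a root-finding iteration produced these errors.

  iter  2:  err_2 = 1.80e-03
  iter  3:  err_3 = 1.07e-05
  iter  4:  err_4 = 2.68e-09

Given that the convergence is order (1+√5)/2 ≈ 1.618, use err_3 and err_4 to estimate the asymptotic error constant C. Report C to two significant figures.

C ≈ err_4 / err_3^1.618
  = 2.68e-09 / (1.07e-05)^1.618
  = 2.68e-09 / 9.06866e-09 ≈ 0.29552

0.30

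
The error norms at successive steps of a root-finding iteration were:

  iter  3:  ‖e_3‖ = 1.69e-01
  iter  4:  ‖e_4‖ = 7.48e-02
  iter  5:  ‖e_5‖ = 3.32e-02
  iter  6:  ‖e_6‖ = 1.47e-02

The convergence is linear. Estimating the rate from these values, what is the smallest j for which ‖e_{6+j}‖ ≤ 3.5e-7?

Rate ρ ≈ ‖e_6‖/‖e_5‖ = 1.47e-02/3.32e-02 = 0.4428.
After j more steps, ‖e_{6+j}‖ ≈ 1.47e-02·ρ^j; need ρ^j ≤ 3.5e-7/1.47e-02 = 2.38095e-05.
j ≥ ln(2.38095e-05)/ln(0.4428) = -10.6454/-0.81464 = 13.068.
So 14 more iterations are needed.

14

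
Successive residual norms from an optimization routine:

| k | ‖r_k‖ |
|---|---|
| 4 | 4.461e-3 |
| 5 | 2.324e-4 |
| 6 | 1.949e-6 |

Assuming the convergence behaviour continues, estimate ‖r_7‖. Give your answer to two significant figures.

8.5e-10

First estimate the order: p ≈ ln(‖r_6‖/‖r_5‖) / ln(‖r_5‖/‖r_4‖) = ln(1.949e-6/2.324e-4)/ln(2.324e-4/4.461e-3) = ln(0.0083864)/ln(0.0520959) ≈ 1.6182.
Then ‖r_7‖ ≈ ‖r_6‖·(‖r_6‖/‖r_5‖)^p = 1.949e-6·(0.0083864)^1.6182 = 1.949e-6·0.000436445 ≈ 8.506e-10.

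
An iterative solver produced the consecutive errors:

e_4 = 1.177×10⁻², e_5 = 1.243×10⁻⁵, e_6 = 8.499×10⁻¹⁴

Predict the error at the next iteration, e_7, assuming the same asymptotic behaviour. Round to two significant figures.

3.4e-36

First estimate the order: p ≈ ln(e_6/e_5) / ln(e_5/e_4) = ln(8.499×10⁻¹⁴/1.243×10⁻⁵)/ln(1.243×10⁻⁵/1.177×10⁻²) = ln(6.83749e-09)/ln(0.00105607) ≈ 2.7434.
Then e_7 ≈ e_6·(e_6/e_5)^p = 8.499×10⁻¹⁴·(6.83749e-09)^2.7434 = 8.499×10⁻¹⁴·3.97975e-23 ≈ 3.382e-36.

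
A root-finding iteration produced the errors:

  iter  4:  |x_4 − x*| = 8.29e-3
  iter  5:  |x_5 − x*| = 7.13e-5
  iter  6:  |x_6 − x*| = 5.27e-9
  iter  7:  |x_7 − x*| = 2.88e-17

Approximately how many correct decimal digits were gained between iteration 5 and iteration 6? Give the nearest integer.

Digits gained ≈ log₁₀(|x_5 − x*|/|x_6 − x*|) = log₁₀(7.13e-5/5.27e-9) = log₁₀(13529.4) ≈ 4.131.

4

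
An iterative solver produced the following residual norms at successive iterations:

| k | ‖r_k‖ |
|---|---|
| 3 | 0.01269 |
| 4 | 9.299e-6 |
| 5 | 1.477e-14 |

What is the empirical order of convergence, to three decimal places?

2.807

p ≈ ln(‖r_5‖/‖r_4‖) / ln(‖r_4‖/‖r_3‖)
  = ln(1.477e-14/9.299e-6) / ln(9.299e-6/0.01269)
  = ln(1.58834e-09) / ln(0.000732782)
  = -20.260576 / -7.218662 ≈ 2.806694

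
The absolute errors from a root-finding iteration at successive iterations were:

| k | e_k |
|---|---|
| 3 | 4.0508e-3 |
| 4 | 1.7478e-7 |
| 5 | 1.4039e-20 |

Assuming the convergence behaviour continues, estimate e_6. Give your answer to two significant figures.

First estimate the order: p ≈ ln(e_5/e_4) / ln(e_4/e_3) = ln(1.4039e-20/1.7478e-7)/ln(1.7478e-7/4.0508e-3) = ln(8.03238e-14)/ln(4.3147e-05) ≈ 3.0000.
Then e_6 ≈ e_5·(e_5/e_4)^p = 1.4039e-20·(8.03238e-14)^3.0000 = 1.4039e-20·5.18242e-40 ≈ 7.276e-60.

7.3e-60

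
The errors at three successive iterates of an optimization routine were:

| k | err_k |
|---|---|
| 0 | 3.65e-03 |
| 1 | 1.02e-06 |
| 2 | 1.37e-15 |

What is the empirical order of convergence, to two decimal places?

p ≈ ln(err_2/err_1) / ln(err_1/err_0)
  = ln(1.37e-15/1.02e-06) / ln(1.02e-06/3.65e-03)
  = ln(1.34314e-09) / ln(0.000279452)
  = -20.42826 / -8.18268 ≈ 2.49652

2.50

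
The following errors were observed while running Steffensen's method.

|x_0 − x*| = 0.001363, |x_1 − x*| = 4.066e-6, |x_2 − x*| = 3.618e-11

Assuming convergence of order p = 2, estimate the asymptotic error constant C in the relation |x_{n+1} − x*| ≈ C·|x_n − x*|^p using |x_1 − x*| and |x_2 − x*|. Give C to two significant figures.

2.2

C ≈ |x_2 − x*| / |x_1 − x*|^2
  = 3.618e-11 / (4.066e-6)^2
  = 3.618e-11 / 1.65324e-11 ≈ 2.1884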